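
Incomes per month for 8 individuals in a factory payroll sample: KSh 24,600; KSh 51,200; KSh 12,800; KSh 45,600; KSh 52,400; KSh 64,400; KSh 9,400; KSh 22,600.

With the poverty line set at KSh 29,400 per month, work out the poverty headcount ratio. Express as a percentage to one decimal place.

4 of the 8 individuals have income below KSh 29,400.
H = 4/8 = 50.0%.

50.0%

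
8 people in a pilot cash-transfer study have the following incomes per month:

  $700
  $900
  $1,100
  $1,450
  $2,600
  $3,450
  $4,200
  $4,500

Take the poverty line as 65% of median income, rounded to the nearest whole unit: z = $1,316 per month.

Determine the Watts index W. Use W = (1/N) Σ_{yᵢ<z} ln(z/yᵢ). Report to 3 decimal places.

Poor units: $700, $900, $1,100 (q = 3 of N = 8).
ln(z/y) terms: ln(1316/700) = 0.6313; ln(1316/900) = 0.3800; ln(1316/1100) = 0.1793.
W = 1.190516 / 8 = 0.149.

0.149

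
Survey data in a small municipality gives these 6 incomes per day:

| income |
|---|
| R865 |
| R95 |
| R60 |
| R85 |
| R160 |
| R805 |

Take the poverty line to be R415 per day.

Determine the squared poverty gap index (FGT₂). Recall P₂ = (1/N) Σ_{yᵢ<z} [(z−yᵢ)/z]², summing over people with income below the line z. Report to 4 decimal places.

Below the line: R60, R85, R95, R160 (q = 4 of N = 6).
Gap ratios (z−y)/z: (415−60)/415 = 0.8554; (415−85)/415 = 0.7952; (415−95)/415 = 0.7711; (415−160)/415 = 0.6145.
Squared: 0.7317; 0.6323; 0.5946; 0.3776.
Sum = 2.336188; P₂ = 2.336188 / 6 = 0.3894.

0.3894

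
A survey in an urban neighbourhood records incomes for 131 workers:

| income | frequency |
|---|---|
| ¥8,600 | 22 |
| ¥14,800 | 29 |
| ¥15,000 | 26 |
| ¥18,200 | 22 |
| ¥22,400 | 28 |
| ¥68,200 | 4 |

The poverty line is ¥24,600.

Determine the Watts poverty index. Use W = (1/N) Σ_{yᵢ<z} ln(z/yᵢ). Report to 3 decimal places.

0.458

Below z: 22×¥8,600, 29×¥14,800, 26×¥15,000, 22×¥18,200, 28×¥22,400 (q = 127 of N = 131).
ln(z/y) terms: ln(24600/8600) = 1.0510 (×22); ln(24600/14800) = 0.5081 (×29); ln(24600/15000) = 0.4947 (×26); ln(24600/18200) = 0.3013 (×22); ln(24600/22400) = 0.0937 (×28).
W = 59.971554 / 131 = 0.458.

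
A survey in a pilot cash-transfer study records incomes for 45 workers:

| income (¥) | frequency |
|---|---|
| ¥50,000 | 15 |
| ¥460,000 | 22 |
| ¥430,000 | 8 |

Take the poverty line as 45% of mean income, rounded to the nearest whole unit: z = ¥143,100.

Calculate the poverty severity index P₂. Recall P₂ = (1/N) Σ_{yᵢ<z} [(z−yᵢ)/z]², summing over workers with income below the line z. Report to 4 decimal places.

Incomes under z: 15×¥50,000 (q = 15 of N = 45).
Relative gaps: (143100−50000)/143100 = 0.6506 (×15).
Squared: 0.4233 (×15).
Sum = 6.349088; P₂ = 6.349088 / 45 = 0.1411.

0.1411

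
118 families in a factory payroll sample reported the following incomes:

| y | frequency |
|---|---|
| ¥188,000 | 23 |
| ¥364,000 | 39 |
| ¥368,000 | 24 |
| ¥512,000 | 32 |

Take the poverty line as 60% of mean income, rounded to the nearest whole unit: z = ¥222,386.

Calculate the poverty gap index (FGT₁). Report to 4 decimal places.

Below the line: 23×¥188,000 (q = 23 of N = 118).
Shortfall ratios: (222386−188000)/222386 = 0.1546 (×23).
Σ = 3.556330. Dividing by the full population N = 118 gives P₁ = 0.0301.

0.0301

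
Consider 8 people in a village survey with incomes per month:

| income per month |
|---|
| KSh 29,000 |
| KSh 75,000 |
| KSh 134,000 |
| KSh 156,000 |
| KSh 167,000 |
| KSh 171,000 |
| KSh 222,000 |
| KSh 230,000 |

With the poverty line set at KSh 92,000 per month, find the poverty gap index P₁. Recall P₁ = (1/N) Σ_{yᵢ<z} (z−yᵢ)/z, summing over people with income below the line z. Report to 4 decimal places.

Incomes under z: KSh 29,000, KSh 75,000 (q = 2 of N = 8).
Relative gaps: (92000−29000)/92000 = 0.6848; (92000−75000)/92000 = 0.1848.
Σ = 0.869565. Dividing by the full population N = 8 gives P₁ = 0.1087.

0.1087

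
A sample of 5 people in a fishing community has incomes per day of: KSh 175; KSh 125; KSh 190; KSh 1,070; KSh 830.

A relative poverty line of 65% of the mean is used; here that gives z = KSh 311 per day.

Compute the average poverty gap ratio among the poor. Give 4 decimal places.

Below the line: KSh 125, KSh 175, KSh 190 (q = 3 of N = 5).
Relative gaps: 0.5981, 0.4373, 0.3891; sum = 1.424437.
The income-gap ratio divides by q (the poor only): 1.424437 / 3 = 0.4748.

0.4748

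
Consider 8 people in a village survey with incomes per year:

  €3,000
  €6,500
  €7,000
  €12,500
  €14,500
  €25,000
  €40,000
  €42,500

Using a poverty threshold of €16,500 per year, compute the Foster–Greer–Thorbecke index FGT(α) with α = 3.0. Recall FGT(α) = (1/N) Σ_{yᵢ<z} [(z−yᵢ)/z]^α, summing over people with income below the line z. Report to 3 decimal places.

Below the line: €3,000, €6,500, €7,000, €12,500, €14,500 (q = 5 of N = 8).
Gap ratios (z−y)/z: (16500−3000)/16500 = 0.8182; (16500−6500)/16500 = 0.6061; (16500−7000)/16500 = 0.5758; (16500−12500)/16500 = 0.2424; (16500−14500)/16500 = 0.1212.
Raised to α = 3.0: 0.54771; 0.22261; 0.19086; 0.01425; 0.00178.
Sum = 0.977210; FGT(3.0) = 0.977210 / 8 = 0.122.

0.122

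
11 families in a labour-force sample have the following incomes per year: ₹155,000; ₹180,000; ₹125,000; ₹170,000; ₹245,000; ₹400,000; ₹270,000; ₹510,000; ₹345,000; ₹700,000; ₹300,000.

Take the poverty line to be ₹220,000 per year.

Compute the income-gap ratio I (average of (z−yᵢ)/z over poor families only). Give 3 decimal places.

Incomes under z: ₹125,000, ₹155,000, ₹170,000, ₹180,000 (q = 4 of N = 11).
Relative gaps: 0.4318, 0.2955, 0.2273, 0.1818; sum = 1.136364.
I averages over the q = 4 poor units only: 1.136364 / 4 = 0.284.

0.284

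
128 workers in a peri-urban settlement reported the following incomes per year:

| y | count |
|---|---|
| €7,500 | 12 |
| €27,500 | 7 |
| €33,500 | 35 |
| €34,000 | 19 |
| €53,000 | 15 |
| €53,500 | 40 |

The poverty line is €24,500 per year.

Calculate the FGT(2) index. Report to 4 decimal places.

0.0451

Below z: 12×€7,500 (q = 12 of N = 128).
Relative gaps: (24500−7500)/24500 = 0.6939 (×12).
Squared: 0.4815 (×12).
Sum = 5.777593; P₂ = 5.777593 / 128 = 0.0451.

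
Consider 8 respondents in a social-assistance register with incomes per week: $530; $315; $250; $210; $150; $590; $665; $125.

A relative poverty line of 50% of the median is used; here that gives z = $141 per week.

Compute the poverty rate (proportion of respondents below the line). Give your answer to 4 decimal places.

1 of the 8 respondents have income below $141.
H = 1/8 = 0.1250.

0.1250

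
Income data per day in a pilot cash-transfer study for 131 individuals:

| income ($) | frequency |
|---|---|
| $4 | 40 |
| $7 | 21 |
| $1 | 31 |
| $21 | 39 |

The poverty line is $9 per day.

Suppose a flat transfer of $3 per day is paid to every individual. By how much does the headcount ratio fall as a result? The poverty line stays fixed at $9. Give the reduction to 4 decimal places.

0.1603

Before: below the line — 31×$1, 40×$4, 21×$7; headcount ratio = 0.702290.
After the $3 transfer: below the line — 31×$4, 40×$7; headcount ratio = 0.541985.
Reduction = 0.702290 − 0.541985 = 0.1603.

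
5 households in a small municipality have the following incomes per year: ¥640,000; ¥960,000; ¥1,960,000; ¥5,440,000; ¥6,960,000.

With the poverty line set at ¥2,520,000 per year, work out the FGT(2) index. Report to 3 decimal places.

0.198

Poor units: ¥640,000, ¥960,000, ¥1,960,000 (q = 3 of N = 5).
Gap ratios (z−y)/z: (2520000−640000)/2520000 = 0.7460; (2520000−960000)/2520000 = 0.6190; (2520000−1960000)/2520000 = 0.2222.
Squared: 0.5566; 0.3832; 0.0494.
Sum = 0.989166; P₂ = 0.989166 / 5 = 0.198.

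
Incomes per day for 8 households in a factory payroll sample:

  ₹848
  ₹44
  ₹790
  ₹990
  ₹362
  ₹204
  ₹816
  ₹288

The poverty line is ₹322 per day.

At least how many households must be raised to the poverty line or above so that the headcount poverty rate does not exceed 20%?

3 of the 8 households are poor, so H = 3/8 = 0.375.
A headcount ratio of at most 20% allows at most ⌊0.20 × 8⌋ = 1 poor households.
So at least 3 − 1 = 2 must be lifted.

2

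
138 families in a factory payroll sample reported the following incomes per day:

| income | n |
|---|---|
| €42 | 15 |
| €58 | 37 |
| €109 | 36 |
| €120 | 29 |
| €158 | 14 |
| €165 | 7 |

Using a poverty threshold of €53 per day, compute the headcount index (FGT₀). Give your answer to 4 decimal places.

0.1087

15 of the 138 families have income below €53.
H = 15/138 = 0.1087.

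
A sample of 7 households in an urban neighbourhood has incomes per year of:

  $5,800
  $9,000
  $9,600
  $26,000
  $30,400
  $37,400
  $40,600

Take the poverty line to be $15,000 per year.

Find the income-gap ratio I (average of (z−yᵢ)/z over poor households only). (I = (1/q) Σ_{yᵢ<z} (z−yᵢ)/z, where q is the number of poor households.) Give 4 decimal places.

0.4578

Poor units: $5,800, $9,000, $9,600 (q = 3 of N = 7).
Shortfall ratios (z−y)/z: 0.6133, 0.4000, 0.3600; sum = 1.373333.
The income-gap ratio divides by q (the poor only): 1.373333 / 3 = 0.4578.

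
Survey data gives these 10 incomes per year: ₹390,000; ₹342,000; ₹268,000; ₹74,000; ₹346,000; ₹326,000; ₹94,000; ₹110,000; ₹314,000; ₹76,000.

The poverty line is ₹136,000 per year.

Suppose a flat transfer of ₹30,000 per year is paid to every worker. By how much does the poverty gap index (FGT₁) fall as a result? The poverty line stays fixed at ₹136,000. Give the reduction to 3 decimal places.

0.085

Before: below the line — ₹74,000, ₹76,000, ₹94,000, ₹110,000; poverty gap index (FGT₁) = 0.13971.
After the ₹30,000 transfer: below the line — ₹104,000, ₹106,000, ₹124,000; poverty gap index (FGT₁) = 0.05441.
Reduction = 0.13971 − 0.05441 = 0.085.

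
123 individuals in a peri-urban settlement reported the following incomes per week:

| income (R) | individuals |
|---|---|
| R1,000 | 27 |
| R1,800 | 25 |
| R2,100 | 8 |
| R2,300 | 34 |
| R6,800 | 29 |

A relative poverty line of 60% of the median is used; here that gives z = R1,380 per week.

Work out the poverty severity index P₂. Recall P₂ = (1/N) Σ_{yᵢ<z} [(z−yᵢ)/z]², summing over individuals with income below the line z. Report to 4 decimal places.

Below z: 27×R1,000 (q = 27 of N = 123).
Relative gaps: (1380−1000)/1380 = 0.2754 (×27).
Squared: 0.0758 (×27).
Sum = 2.047259; P₂ = 2.047259 / 123 = 0.0166.

0.0166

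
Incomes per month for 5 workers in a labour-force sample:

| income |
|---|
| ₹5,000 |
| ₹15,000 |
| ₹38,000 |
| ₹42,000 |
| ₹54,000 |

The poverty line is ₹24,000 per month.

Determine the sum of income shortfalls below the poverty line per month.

₹28,000

Poor units: ₹5,000, ₹15,000 (q = 2 of N = 5).
Individual gaps: 24000−5000 = 19000; 24000−15000 = 9000.
Aggregate gap = ₹28,000.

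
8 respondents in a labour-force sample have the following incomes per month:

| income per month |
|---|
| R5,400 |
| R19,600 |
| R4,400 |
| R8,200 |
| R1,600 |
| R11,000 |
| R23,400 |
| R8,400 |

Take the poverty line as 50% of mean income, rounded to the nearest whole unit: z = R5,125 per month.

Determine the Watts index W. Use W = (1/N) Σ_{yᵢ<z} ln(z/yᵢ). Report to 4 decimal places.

Below the line: R1,600, R4,400 (q = 2 of N = 8).
Log gaps: ln(5125/1600) = 1.1641; ln(5125/4400) = 0.1525.
W = 1.316653 / 8 = 0.1646.

0.1646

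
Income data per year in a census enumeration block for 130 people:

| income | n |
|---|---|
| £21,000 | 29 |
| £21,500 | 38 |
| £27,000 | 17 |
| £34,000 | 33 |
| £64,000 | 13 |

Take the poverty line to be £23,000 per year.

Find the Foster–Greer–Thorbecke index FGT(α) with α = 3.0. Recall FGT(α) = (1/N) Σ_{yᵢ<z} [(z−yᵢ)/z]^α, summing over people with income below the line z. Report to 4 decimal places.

0.0002

Below the line: 29×£21,000, 38×£21,500 (q = 67 of N = 130).
Relative gaps: (23000−21000)/23000 = 0.0870 (×29); (23000−21500)/23000 = 0.0652 (×38).
Raised to α = 3.0: 0.00066 (×29); 0.00028 (×38).
Sum = 0.029609; FGT(3.0) = 0.029609 / 130 = 0.0002.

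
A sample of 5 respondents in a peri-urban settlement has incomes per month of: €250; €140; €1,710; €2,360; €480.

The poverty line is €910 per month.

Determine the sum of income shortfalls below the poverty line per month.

Poor units: €140, €250, €480 (q = 3 of N = 5).
Individual gaps: 910−140 = 770; 910−250 = 660; 910−480 = 430.
Aggregate gap = €1,860.

€1,860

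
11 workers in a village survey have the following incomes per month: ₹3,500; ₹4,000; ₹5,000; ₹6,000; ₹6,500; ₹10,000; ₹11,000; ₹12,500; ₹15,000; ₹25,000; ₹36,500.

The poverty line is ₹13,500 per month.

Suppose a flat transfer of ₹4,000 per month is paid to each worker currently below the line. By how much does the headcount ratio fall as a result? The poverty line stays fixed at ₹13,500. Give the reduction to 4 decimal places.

Before: below the line — ₹3,500, ₹4,000, ₹5,000, ₹6,000, ₹6,500, ₹10,000, ₹11,000, ₹12,500; headcount ratio = 0.727273.
After the ₹4,000 transfer: below the line — ₹7,500, ₹8,000, ₹9,000, ₹10,000, ₹10,500; headcount ratio = 0.454545.
Reduction = 0.727273 − 0.454545 = 0.2727.

0.2727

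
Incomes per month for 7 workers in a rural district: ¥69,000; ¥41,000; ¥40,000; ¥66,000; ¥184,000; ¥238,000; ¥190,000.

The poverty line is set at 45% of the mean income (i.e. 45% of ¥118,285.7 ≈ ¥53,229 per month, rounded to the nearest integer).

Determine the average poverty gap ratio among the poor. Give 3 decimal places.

0.239

Below the line: ¥40,000, ¥41,000 (q = 2 of N = 7).
Relative gaps: 0.2485, 0.2297; sum = 0.478273.
The income-gap ratio divides by q (the poor only): 0.478273 / 2 = 0.239.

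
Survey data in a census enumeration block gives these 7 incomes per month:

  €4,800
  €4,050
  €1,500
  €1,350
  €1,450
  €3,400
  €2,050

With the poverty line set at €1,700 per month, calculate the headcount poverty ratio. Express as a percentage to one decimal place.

42.9%

3 of the 7 families have income below €1,700.
H = 3/7 = 42.9%.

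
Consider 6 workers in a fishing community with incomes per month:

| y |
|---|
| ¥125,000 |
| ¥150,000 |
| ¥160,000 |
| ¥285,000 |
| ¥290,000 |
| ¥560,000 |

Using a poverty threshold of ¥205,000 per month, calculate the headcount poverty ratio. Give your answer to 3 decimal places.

3 of the 6 workers have income below ¥205,000.
H = 3/6 = 0.500.

0.500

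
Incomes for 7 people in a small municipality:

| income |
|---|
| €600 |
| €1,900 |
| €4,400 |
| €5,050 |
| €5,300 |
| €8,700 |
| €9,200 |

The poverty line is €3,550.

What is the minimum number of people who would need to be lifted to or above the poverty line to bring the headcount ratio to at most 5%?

2

Currently q = 2 of N = 7 are below the line (H = 0.286).
A headcount ratio of at most 5% allows at most ⌊0.05 × 7⌋ = 0 poor people.
So at least 2 − 0 = 2 must be lifted.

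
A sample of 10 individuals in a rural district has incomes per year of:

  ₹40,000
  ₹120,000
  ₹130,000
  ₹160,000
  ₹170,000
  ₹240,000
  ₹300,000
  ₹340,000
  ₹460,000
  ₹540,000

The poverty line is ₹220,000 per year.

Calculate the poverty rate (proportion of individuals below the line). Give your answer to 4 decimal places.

5 of the 10 individuals have income below ₹220,000.
H = 5/10 = 0.5000.

0.5000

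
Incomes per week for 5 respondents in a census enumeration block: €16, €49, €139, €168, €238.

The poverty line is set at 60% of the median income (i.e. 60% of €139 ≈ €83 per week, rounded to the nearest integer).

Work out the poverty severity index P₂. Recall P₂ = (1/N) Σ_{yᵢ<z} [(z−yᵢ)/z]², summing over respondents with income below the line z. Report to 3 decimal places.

Below the line: €16, €49 (q = 2 of N = 5).
Relative gaps: (83−16)/83 = 0.8072; (83−49)/83 = 0.4096.
Squared: 0.6516; 0.1678.
Sum = 0.819422; P₂ = 0.819422 / 5 = 0.164.

0.164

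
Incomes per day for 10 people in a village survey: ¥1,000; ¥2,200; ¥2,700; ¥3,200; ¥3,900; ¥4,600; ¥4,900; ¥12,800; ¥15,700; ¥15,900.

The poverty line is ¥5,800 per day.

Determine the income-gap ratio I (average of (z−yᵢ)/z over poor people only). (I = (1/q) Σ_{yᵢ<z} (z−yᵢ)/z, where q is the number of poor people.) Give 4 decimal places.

Below the line: ¥1,000, ¥2,200, ¥2,700, ¥3,200, ¥3,900, ¥4,600, ¥4,900 (q = 7 of N = 10).
Relative gaps: 0.8276, 0.6207, 0.5345, 0.4483, 0.3276, 0.2069, 0.1552; sum = 3.120690.
The income-gap ratio divides by q (the poor only): 3.120690 / 7 = 0.4458.

0.4458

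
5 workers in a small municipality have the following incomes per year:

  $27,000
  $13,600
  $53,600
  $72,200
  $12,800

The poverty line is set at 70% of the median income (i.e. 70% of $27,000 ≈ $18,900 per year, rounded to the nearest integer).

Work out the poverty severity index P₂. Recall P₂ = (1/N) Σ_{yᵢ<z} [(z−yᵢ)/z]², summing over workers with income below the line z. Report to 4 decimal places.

0.0366

Below the line: $12,800, $13,600 (q = 2 of N = 5).
Relative gaps: (18900−12800)/18900 = 0.3228; (18900−13600)/18900 = 0.2804.
Squared: 0.1042; 0.0786.
Sum = 0.182806; P₂ = 0.182806 / 5 = 0.0366.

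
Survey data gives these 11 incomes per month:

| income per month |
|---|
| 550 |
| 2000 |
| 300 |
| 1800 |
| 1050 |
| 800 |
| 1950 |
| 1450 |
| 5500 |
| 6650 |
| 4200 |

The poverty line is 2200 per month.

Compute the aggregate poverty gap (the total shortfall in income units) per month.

7700

Incomes under z: 300, 550, 800, 1050, 1450, 1800, 1950, 2000 (q = 8 of N = 11).
Individual gaps: 2200−300 = 1900; 2200−550 = 1650; 2200−800 = 1400; 2200−1050 = 1150; 2200−1450 = 750; 2200−1800 = 400; 2200−1950 = 250; 2200−2000 = 200.
Aggregate gap = 7700.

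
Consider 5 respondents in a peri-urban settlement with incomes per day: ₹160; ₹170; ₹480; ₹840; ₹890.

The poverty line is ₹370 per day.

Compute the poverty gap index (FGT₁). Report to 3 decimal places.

0.222

Below the line: ₹160, ₹170 (q = 2 of N = 5).
Shortfall ratios: (370−160)/370 = 0.5676; (370−170)/370 = 0.5405.
Σ = 1.108108. Dividing by the full population N = 5 gives P₁ = 0.222.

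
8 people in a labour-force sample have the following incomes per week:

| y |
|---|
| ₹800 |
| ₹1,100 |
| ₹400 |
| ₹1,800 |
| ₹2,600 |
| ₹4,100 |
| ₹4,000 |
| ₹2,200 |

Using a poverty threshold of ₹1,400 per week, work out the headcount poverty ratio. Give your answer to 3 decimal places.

0.375

3 of the 8 people have income below ₹1,400.
H = 3/8 = 0.375.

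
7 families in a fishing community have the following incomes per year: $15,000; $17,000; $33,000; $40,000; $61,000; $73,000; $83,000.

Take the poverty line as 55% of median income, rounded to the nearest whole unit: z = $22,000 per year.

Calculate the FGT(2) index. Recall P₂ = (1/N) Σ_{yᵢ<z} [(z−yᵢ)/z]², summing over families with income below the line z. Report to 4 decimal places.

0.0218

Poor units: $15,000, $17,000 (q = 2 of N = 7).
Normalized shortfalls: (22000−15000)/22000 = 0.3182; (22000−17000)/22000 = 0.2273.
Squared: 0.1012; 0.0517.
Sum = 0.152893; P₂ = 0.152893 / 7 = 0.0218.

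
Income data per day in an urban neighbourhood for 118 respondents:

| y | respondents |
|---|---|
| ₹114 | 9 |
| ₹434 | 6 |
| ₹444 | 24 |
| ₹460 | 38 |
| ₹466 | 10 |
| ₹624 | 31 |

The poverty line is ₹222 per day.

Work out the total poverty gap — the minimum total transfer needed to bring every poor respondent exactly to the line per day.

Below the line: 9×₹114 (q = 9 of N = 118).
Individual gaps: 9×(222−114) = 972.
Aggregate gap = ₹972.

₹972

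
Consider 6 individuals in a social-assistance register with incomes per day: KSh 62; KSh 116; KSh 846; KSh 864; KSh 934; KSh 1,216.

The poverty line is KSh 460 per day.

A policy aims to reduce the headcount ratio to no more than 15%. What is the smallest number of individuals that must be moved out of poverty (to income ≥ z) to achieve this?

2

2 of the 6 individuals are poor, so H = 2/6 = 0.333.
A headcount ratio of at most 15% allows at most ⌊0.15 × 6⌋ = 0 poor individuals.
So at least 2 − 0 = 2 must be lifted.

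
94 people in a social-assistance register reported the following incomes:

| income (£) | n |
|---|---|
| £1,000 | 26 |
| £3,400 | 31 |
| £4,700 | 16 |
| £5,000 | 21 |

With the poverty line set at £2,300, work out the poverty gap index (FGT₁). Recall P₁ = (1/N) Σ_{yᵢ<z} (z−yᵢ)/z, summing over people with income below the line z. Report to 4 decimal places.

0.1563

Poor units: 26×£1,000 (q = 26 of N = 94).
Normalized shortfalls: (2300−1000)/2300 = 0.5652 (×26).
Σ = 14.695652. Dividing by the full population N = 94 gives P₁ = 0.1563.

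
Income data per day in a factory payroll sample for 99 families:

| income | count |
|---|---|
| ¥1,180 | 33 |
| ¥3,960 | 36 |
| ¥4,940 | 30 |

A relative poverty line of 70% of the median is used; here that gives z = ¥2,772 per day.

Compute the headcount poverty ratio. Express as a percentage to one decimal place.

33 of the 99 families have income below ¥2,772.
H = 33/99 = 33.3%.

33.3%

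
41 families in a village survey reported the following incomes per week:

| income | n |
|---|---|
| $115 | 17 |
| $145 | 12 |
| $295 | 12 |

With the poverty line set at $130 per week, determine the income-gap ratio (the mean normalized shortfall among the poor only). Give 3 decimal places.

Below z: 17×$115 (q = 17 of N = 41).
Relative gaps: 0.1154 (×17); sum = 1.961538.
The income-gap ratio divides by q (the poor only): 1.961538 / 17 = 0.115.

0.115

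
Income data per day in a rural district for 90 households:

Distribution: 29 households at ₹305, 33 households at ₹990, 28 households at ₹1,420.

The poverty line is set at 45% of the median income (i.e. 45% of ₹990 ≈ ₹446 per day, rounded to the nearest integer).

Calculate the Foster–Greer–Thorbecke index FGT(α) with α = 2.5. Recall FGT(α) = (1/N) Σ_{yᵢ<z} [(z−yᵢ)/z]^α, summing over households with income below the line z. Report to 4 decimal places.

0.0181

Below the line: 29×₹305 (q = 29 of N = 90).
Gap ratios (z−y)/z: (446−305)/446 = 0.3161 (×29).
Raised to α = 2.5: 0.05620 (×29).
Sum = 1.629704; FGT(2.5) = 1.629704 / 90 = 0.0181.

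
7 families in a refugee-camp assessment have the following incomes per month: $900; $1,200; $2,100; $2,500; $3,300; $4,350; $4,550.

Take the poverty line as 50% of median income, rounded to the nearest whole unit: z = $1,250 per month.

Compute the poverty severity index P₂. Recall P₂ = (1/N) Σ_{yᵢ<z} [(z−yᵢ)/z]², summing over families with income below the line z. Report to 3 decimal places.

0.011

Below the line: $900, $1,200 (q = 2 of N = 7).
Gap ratios (z−y)/z: (1250−900)/1250 = 0.2800; (1250−1200)/1250 = 0.0400.
Squared: 0.0784; 0.0016.
Sum = 0.080000; P₂ = 0.080000 / 7 = 0.011.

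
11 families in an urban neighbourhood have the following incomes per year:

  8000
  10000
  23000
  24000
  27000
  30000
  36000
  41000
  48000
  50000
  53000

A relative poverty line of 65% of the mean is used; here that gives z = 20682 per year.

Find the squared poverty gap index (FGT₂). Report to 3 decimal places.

0.058

Below the line: 8000, 10000 (q = 2 of N = 11).
Gap ratios (z−y)/z: (20682−8000)/20682 = 0.6132; (20682−10000)/20682 = 0.5165.
Squared: 0.3760; 0.2668.
Sum = 0.642762; P₂ = 0.642762 / 11 = 0.058.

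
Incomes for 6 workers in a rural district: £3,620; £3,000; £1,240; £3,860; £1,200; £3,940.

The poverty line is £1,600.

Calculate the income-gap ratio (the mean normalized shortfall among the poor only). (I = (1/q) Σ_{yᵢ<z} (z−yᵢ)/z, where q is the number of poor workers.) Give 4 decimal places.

0.2375

Below the line: £1,200, £1,240 (q = 2 of N = 6).
Relative gaps: 0.2500, 0.2250; sum = 0.475000.
I averages over the q = 2 poor units only: 0.475000 / 2 = 0.2375.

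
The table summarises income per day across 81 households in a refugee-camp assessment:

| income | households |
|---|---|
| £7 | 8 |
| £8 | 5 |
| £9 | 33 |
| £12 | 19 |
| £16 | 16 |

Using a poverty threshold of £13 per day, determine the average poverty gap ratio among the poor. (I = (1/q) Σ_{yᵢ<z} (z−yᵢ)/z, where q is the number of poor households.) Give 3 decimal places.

0.265

Below z: 8×£7, 5×£8, 33×£9, 19×£12 (q = 65 of N = 81).
Shortfall ratios (z−y)/z: 0.4615 (×8), 0.3846 (×5), 0.3077 (×33), 0.0769 (×19); sum = 17.230769.
I averages over the q = 65 poor units only: 17.230769 / 65 = 0.265.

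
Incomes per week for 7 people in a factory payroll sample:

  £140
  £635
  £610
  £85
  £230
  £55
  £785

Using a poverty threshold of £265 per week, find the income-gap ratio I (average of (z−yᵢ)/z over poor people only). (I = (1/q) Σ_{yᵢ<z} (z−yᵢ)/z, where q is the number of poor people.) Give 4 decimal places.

Below z: £55, £85, £140, £230 (q = 4 of N = 7).
Relative gaps: 0.7925, 0.6792, 0.4717, 0.1321; sum = 2.075472.
The income-gap ratio divides by q (the poor only): 2.075472 / 4 = 0.5189.

0.5189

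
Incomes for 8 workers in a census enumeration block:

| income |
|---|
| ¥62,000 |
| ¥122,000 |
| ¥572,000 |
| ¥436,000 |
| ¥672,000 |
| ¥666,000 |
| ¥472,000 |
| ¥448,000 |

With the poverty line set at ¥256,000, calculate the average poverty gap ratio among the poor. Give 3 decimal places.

0.641

Below z: ¥62,000, ¥122,000 (q = 2 of N = 8).
Shortfall ratios (z−y)/z: 0.7578, 0.5234; sum = 1.281250.
The income-gap ratio divides by q (the poor only): 1.281250 / 2 = 0.641.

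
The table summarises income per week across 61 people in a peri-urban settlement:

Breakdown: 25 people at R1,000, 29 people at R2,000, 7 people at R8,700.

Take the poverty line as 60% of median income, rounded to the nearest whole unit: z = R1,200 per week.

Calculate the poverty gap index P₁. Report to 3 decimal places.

Incomes under z: 25×R1,000 (q = 25 of N = 61).
Shortfall ratios: (1200−1000)/1200 = 0.1667 (×25).
Σ = 4.166667. Dividing by the full population N = 61 gives P₁ = 0.068.

0.068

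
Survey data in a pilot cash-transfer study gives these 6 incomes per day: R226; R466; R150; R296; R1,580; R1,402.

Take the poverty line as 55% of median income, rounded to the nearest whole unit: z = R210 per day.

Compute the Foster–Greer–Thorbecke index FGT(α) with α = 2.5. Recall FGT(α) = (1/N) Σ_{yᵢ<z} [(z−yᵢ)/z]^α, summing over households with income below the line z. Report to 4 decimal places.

Below the line: R150 (q = 1 of N = 6).
Normalized shortfalls: (210−150)/210 = 0.2857.
Raised to α = 2.5: 0.04363.
Sum = 0.043634; FGT(2.5) = 0.043634 / 6 = 0.0073.

0.0073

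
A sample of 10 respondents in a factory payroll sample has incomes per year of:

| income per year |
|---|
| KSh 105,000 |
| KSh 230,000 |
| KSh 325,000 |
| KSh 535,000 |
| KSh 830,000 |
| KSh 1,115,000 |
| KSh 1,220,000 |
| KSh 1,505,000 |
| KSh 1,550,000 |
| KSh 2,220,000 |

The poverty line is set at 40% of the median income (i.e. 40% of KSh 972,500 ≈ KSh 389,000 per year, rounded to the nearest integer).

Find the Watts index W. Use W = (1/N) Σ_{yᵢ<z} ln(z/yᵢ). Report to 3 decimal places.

Poor units: KSh 105,000, KSh 230,000, KSh 325,000 (q = 3 of N = 10).
Log gaps: ln(389000/105000) = 1.3096; ln(389000/230000) = 0.5255; ln(389000/325000) = 0.1798.
W = 2.014873 / 10 = 0.201.

0.201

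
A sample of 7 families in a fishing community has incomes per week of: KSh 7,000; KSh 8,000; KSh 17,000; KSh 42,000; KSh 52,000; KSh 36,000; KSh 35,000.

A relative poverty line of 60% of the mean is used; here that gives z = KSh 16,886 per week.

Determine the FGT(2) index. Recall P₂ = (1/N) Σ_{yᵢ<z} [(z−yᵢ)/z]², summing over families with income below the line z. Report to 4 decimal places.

Incomes under z: KSh 7,000, KSh 8,000 (q = 2 of N = 7).
Relative gaps: (16886−7000)/16886 = 0.5855; (16886−8000)/16886 = 0.5262.
Squared: 0.3428; 0.2769.
Sum = 0.619681; P₂ = 0.619681 / 7 = 0.0885.

0.0885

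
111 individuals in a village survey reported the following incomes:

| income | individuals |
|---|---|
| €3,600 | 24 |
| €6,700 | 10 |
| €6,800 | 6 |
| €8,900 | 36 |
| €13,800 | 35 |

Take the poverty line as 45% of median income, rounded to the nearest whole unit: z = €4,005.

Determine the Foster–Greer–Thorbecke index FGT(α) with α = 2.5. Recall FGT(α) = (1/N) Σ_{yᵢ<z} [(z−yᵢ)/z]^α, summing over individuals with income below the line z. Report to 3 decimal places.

Below the line: 24×€3,600 (q = 24 of N = 111).
Normalized shortfalls: (4005−3600)/4005 = 0.1011 (×24).
Raised to α = 2.5: 0.00325 (×24).
Sum = 0.078045; FGT(2.5) = 0.078045 / 111 = 0.001.

0.001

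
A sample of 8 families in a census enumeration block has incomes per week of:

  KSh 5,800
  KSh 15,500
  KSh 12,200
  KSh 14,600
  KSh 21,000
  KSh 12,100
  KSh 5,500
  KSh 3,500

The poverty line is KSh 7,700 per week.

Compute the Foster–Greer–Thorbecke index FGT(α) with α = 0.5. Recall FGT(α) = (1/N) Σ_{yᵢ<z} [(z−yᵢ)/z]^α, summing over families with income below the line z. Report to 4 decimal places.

0.2212

Incomes under z: KSh 3,500, KSh 5,500, KSh 5,800 (q = 3 of N = 8).
Shortfall ratios: (7700−3500)/7700 = 0.5455; (7700−5500)/7700 = 0.2857; (7700−5800)/7700 = 0.2468.
Raised to α = 0.5: 0.73855; 0.53452; 0.49674.
Sum = 1.769814; FGT(0.5) = 1.769814 / 8 = 0.2212.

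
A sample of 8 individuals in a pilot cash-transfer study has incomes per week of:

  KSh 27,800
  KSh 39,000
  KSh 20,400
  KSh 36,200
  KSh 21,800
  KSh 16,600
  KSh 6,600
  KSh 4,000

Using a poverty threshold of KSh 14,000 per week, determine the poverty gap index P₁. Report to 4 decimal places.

0.1554

Below z: KSh 4,000, KSh 6,600 (q = 2 of N = 8).
Normalized shortfalls: (14000−4000)/14000 = 0.7143; (14000−6600)/14000 = 0.5286.
Sum of shortfalls = 1.242857; P₁ averages over all N: 1.242857 / 8 = 0.1554.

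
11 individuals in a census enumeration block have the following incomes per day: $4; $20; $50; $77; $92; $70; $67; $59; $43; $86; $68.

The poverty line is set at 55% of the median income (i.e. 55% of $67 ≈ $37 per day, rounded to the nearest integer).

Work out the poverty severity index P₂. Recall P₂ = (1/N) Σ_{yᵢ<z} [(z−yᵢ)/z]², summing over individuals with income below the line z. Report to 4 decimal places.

0.0915

Below the line: $4, $20 (q = 2 of N = 11).
Relative gaps: (37−4)/37 = 0.8919; (37−20)/37 = 0.4595.
Squared: 0.7955; 0.2111.
Sum = 1.006574; P₂ = 1.006574 / 11 = 0.0915.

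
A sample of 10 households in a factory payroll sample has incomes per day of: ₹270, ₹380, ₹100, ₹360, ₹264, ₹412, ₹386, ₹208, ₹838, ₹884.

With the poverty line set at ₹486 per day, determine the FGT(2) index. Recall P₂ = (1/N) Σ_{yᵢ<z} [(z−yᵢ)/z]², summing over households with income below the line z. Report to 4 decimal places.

0.1545

Below the line: ₹100, ₹208, ₹264, ₹270, ₹360, ₹380, ₹386, ₹412 (q = 8 of N = 10).
Gap ratios (z−y)/z: (486−100)/486 = 0.7942; (486−208)/486 = 0.5720; (486−264)/486 = 0.4568; (486−270)/486 = 0.4444; (486−360)/486 = 0.2593; (486−380)/486 = 0.2181; (486−386)/486 = 0.2058; (486−412)/486 = 0.1523.
Squared: 0.6308; 0.3272; 0.2087; 0.1975; 0.0672; 0.0476; 0.0423; 0.0232.
Sum = 1.544514; P₂ = 1.544514 / 10 = 0.1545.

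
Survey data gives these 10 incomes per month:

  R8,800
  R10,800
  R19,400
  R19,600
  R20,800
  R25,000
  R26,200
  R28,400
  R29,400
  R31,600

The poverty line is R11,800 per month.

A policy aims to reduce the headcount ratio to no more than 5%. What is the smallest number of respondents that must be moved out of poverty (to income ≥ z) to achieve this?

2

2 of the 10 respondents are poor, so H = 2/10 = 0.200.
A headcount ratio of at most 5% allows at most ⌊0.05 × 10⌋ = 0 poor respondents.
So at least 2 − 0 = 2 must be lifted.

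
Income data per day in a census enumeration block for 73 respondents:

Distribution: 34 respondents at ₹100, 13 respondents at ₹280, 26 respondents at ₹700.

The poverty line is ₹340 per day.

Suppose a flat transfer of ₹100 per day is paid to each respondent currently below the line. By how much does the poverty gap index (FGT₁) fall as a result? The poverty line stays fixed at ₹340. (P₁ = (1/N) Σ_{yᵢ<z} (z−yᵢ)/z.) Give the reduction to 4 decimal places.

Before: below the line — 34×₹100, 13×₹280; poverty gap index (FGT₁) = 0.360193.
After the ₹100 transfer: below the line — 34×₹200; poverty gap index (FGT₁) = 0.191781.
Reduction = 0.360193 − 0.191781 = 0.1684.

0.1684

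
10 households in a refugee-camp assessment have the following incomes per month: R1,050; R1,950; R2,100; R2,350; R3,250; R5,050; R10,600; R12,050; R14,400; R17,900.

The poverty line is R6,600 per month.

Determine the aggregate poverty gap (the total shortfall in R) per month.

Incomes under z: R1,050, R1,950, R2,100, R2,350, R3,250, R5,050 (q = 6 of N = 10).
Individual gaps: 6600−1050 = 5550; 6600−1950 = 4650; 6600−2100 = 4500; 6600−2350 = 4250; 6600−3250 = 3350; 6600−5050 = 1550.
Aggregate gap = R23,850.

R23,850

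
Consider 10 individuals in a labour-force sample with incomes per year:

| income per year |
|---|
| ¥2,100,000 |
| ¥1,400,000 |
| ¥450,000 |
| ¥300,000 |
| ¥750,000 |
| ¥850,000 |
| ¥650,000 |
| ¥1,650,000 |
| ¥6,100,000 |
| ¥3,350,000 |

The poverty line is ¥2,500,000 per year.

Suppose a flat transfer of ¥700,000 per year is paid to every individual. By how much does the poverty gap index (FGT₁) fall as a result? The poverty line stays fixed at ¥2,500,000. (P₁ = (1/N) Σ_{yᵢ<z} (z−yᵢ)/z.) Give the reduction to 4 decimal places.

Before: below the line — ¥300,000, ¥450,000, ¥650,000, ¥750,000, ¥850,000, ¥1,400,000, ¥1,650,000, ¥2,100,000; poverty gap index (FGT₁) = 0.474000.
After the ¥700,000 transfer: below the line — ¥1,000,000, ¥1,150,000, ¥1,350,000, ¥1,450,000, ¥1,550,000, ¥2,100,000, ¥2,350,000; poverty gap index (FGT₁) = 0.262000.
Reduction = 0.474000 − 0.262000 = 0.2120.

0.2120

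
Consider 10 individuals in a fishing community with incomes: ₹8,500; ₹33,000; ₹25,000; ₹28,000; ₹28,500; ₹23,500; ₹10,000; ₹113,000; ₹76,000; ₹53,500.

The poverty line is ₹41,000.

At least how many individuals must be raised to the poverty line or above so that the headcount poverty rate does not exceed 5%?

7 of the 10 individuals are poor, so H = 7/10 = 0.700.
A headcount ratio of at most 5% allows at most ⌊0.05 × 10⌋ = 0 poor individuals.
So at least 7 − 0 = 7 must be lifted.

7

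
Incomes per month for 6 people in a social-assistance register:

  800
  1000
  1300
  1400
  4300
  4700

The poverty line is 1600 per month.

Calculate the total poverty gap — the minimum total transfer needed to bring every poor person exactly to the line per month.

1900

Incomes under z: 800, 1000, 1300, 1400 (q = 4 of N = 6).
Individual gaps: 1600−800 = 800; 1600−1000 = 600; 1600−1300 = 300; 1600−1400 = 200.
Aggregate gap = 1900.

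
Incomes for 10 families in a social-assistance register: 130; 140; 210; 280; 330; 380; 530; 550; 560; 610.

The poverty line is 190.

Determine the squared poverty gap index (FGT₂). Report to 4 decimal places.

Poor units: 130, 140 (q = 2 of N = 10).
Shortfall ratios: (190−130)/190 = 0.3158; (190−140)/190 = 0.2632.
Squared: 0.0997; 0.0693.
Sum = 0.168975; P₂ = 0.168975 / 10 = 0.0169.

0.0169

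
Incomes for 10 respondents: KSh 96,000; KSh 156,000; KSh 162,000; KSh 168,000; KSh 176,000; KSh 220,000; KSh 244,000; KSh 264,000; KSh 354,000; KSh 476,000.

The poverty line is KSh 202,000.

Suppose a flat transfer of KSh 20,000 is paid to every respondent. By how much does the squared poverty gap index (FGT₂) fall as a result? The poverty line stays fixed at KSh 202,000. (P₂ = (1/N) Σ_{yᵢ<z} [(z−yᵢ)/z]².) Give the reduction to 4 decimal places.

Before: below the line — KSh 96,000, KSh 156,000, KSh 162,000, KSh 168,000, KSh 176,000; squared poverty gap index (FGT₂) = 0.041133.
After the KSh 20,000 transfer: below the line — KSh 116,000, KSh 176,000, KSh 182,000, KSh 188,000, KSh 196,000; squared poverty gap index (FGT₂) = 0.021331.
Reduction = 0.041133 − 0.021331 = 0.0198.

0.0198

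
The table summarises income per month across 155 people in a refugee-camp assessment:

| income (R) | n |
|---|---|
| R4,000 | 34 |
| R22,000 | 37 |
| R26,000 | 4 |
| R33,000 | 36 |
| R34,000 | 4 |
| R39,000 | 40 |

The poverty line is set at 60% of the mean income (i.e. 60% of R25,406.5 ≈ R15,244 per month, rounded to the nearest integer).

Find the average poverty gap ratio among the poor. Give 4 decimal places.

0.7376

Poor units: 34×R4,000 (q = 34 of N = 155).
Shortfall ratios (z−y)/z: 0.7376 (×34); sum = 25.078457.
The income-gap ratio divides by q (the poor only): 25.078457 / 34 = 0.7376.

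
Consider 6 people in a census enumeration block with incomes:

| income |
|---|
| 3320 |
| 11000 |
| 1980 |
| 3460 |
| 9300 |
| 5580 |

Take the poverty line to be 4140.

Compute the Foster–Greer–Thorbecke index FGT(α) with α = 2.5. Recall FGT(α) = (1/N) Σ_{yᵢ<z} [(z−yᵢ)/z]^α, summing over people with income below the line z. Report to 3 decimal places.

Incomes under z: 1980, 3320, 3460 (q = 3 of N = 6).
Normalized shortfalls: (4140−1980)/4140 = 0.5217; (4140−3320)/4140 = 0.1981; (4140−3460)/4140 = 0.1643.
Raised to α = 2.5: 0.19662; 0.01746; 0.01093.
Sum = 0.225016; FGT(2.5) = 0.225016 / 6 = 0.038.

0.038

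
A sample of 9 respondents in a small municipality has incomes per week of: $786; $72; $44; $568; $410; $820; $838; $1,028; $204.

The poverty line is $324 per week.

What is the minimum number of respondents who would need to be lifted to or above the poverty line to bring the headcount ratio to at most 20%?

2

Currently q = 3 of N = 9 are below the line (H = 0.333).
A headcount ratio of at most 20% allows at most ⌊0.20 × 9⌋ = 1 poor respondents.
So at least 3 − 1 = 2 must be lifted.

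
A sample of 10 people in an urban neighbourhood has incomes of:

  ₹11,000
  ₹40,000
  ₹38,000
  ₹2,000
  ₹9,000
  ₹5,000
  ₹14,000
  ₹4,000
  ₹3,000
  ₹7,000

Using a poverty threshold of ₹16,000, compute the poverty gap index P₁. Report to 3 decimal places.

Incomes under z: ₹2,000, ₹3,000, ₹4,000, ₹5,000, ₹7,000, ₹9,000, ₹11,000, ₹14,000 (q = 8 of N = 10).
Relative gaps: (16000−2000)/16000 = 0.8750; (16000−3000)/16000 = 0.8125; (16000−4000)/16000 = 0.7500; (16000−5000)/16000 = 0.6875; (16000−7000)/16000 = 0.5625; (16000−9000)/16000 = 0.4375; (16000−11000)/16000 = 0.3125; (16000−14000)/16000 = 0.1250.
Sum of shortfalls = 4.562500; P₁ averages over all N: 4.562500 / 10 = 0.456.

0.456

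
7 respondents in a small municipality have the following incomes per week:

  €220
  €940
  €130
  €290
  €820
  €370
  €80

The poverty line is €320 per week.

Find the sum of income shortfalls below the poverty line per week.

€560

Below the line: €80, €130, €220, €290 (q = 4 of N = 7).
Individual gaps: 320−80 = 240; 320−130 = 190; 320−220 = 100; 320−290 = 30.
Aggregate gap = €560.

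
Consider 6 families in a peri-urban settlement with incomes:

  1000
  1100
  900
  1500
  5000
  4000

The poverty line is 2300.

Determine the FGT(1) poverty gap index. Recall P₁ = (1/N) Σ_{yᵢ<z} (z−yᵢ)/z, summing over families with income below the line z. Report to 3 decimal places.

0.341

Poor units: 900, 1000, 1100, 1500 (q = 4 of N = 6).
Normalized shortfalls: (2300−900)/2300 = 0.6087; (2300−1000)/2300 = 0.5652; (2300−1100)/2300 = 0.5217; (2300−1500)/2300 = 0.3478.
Σ = 2.043478. Dividing by the full population N = 6 gives P₁ = 0.341.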